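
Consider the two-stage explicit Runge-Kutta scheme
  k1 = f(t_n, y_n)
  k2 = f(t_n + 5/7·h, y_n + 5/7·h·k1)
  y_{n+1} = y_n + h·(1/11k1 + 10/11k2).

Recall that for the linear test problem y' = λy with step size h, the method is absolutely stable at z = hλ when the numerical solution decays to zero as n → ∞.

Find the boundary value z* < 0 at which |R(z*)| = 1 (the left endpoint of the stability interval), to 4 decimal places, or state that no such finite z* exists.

With y'=λy (z=hλ):
  k1=λy_n ⇒ h·k1=z·y_n;  k2=λ(1+5/7z)y_n ⇒ h·k2=z(1+5/7z)y_n
  y_{n+1}/y_n = 1 + 1/11z + 10/11z(1+5/7z) = 1 + z + 50/77z²
  Hence R(z) = 1 + z + 50/77z².

Find x<0 with |R(x)|<1.
x=-1.48: |R|=0.9423
R=1: x+50/77x²=0 ⇒ x=−77/50=-1.5400; min R=1−1/(4·50/77)=0.6150>−1
Confirm numerically:
  x=-1.205: |R|=0.73787 <1
  x=-0.970: |R|=0.64097 <1
  x=-0.817: |R|=0.61643 <1
  x=-1.846: |R|=1.36680 >1
  x=-1.675: |R|=1.14683 >1
So |R|<1 on (-1.5400, 0).

left endpoint -1.5400.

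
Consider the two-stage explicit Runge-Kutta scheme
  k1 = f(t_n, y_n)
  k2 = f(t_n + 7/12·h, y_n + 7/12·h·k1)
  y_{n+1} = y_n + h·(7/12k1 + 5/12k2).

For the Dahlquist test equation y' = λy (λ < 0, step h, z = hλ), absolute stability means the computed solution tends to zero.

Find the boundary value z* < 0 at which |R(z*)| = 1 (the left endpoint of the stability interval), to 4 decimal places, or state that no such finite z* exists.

left endpoint -4.1143.

On y'=λy, z=hλ:
  k1=λy_n ⇒ h·k1=z·y_n;  k2=λ(1+7/12z)y_n ⇒ h·k2=z(1+7/12z)y_n
  y_{n+1}/y_n = 1 + 7/12z + 5/12z(1+7/12z) = 1 + z + 35/144z²
  Hence R(z) = 1 + z + 35/144z².

Need |R(x)|<1, x<0.
x=-0.76: |R|=0.3804
R=1: x+35/144x²=0 ⇒ x=−144/35=-4.1143; min R=1−1/(4·35/144)=-0.0286>−1
Confirm numerically:
  x=-2.899: |R|=0.14369 <1
  x=-2.345: |R|=0.00843 <1
  x=-2.148: |R|=0.02656 <1
  x=-4.402: |R|=1.30783 >1
  x=-4.339: |R|=1.23699 >1
So |R|<1 on (-4.1143, 0).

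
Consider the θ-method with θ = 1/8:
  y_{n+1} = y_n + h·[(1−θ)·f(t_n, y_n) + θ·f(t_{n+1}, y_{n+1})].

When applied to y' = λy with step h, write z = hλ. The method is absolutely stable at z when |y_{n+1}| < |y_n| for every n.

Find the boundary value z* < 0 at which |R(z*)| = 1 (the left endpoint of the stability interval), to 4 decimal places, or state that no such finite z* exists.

On y'=λy, z=hλ:
  y_{n+1} = y_n + z·[7/8·y_n + 1/8·y_{n+1}] ⇒ (1 − 1/8z)y_{n+1} = (1 + 7/8z)y_n
  so R(z) = (1 + 7/8z)/(1 − 1/8z).

Solve |R(x)|<1 on ℝ⁻.
x=-1.02: |R|=0.0953
R=−1: 1+7/8x = −1+1/8x ⇒ -3/4x=2 ⇒ x=2/(-3/4)=-2.6667
Confirm numerically:
  x=-1.883: |R|=0.52423 <1
  x=-1.263: |R|=0.09079 <1
  x=-1.203: |R|=0.04575 <1
  x=-1.158: |R|=0.01157 <1
  x=-3.250: |R|=1.31111 >1
  x=-2.895: |R|=1.12575 >1
  x=-2.816: |R|=1.08284 >1
Stable set (-2.6667, 0).

left endpoint -2.6667.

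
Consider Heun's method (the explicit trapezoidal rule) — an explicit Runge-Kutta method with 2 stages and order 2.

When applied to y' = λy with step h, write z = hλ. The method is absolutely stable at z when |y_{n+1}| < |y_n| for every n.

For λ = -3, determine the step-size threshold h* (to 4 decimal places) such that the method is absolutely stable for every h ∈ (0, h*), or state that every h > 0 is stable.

(-2.0000,0); λ=-3 ⇒ h* = 0.6667.

With y'=λy (z=hλ):
  order 2, 2-stage ⇒ R(z)=1+z+z^2/2
  (e.g. R(-1.22)=0.52420, |R|=0.52420)

Need |R(x)|<1, x<0.
x=-1.22: |R|=0.5242
|R(-1.69)|=0.7380 |R(-0.94)|=0.5018 |R(-0.88)|=0.5072
Bisect:
  x_lo=-2.3385 |R|=1.3957  x_hi=-0.1733 |R|=0.8417
  mid=-1.25587 |R|=0.53274 →hi
  mid=-1.79716 |R|=0.81773 →hi
  mid=-2.06781 |R|=1.07010 →lo
  mid=-1.93248 |R|=0.93476 →hi
  mid=-2.00014 |R|=1.00014 →lo
  mid=-1.96631 |R|=0.96688 →hi
  mid=-1.98323 |R|=0.98337 →hi
  mid=-1.99169 |R|=0.99172 →hi
  mid=-1.99592 |R|=0.99592 →hi
  ...
  [-2.00001,-1.99988] ⇒ x*=-2.0000
Interval (-2.0000, 0).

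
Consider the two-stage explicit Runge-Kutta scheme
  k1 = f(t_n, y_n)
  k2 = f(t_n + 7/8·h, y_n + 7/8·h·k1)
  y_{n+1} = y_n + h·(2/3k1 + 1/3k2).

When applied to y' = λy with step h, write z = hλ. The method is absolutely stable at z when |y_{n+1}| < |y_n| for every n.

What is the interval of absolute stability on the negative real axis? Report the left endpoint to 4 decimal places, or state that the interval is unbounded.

On y'=λy, z=hλ:
  k1=λy_n ⇒ h·k1=z·y_n;  k2=λ(1+7/8z)y_n ⇒ h·k2=z(1+7/8z)y_n
  y_{n+1}/y_n = 1 + 2/3z + 1/3z(1+7/8z) = 1 + z + 7/24z²
  ⇒ R(z) = 1 + z + 7/24z².

Need |R(x)|<1, x<0.
x=-0.35: |R|=0.6857
R=1: x+7/24x²=0 ⇒ x=−24/7=-3.4286; min R=1−1/(4·7/24)=0.1429>−1
Confirm numerically:
  x=-3.209: |R|=0.79449 <1
  x=-2.824: |R|=0.50203 <1
  x=-2.408: |R|=0.28322 <1
  x=-1.969: |R|=0.16178 <1
  x=-3.984: |R|=1.64541 >1
  x=-3.912: |R|=1.55159 >1
  x=-3.560: |R|=1.13647 >1
Interval (-3.4286, 0).

z∈(-3.4286,0).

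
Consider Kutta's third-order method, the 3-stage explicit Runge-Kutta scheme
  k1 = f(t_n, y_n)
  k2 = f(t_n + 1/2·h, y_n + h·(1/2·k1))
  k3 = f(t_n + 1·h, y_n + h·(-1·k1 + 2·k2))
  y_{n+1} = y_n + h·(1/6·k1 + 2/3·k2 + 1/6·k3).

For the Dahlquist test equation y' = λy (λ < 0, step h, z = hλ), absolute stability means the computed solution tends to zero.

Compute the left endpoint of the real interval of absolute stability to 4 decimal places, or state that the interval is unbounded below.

Set f=λy, z=hλ:
  order 3, 3-stage ⇒ R(z)=1+z+z^2/2+z^3/6
  (e.g. R(-1.15)=0.25777, |R|=0.25777)

Need |R(x)|<1, x<0.
x=-1.15: |R|=0.2578
|R(-2.81)|=1.5600 |R(-1.82)|=0.1686 |R(-0.61)|=0.5382
Bisect:
  x_lo=-3.1585 |R|=2.4219  x_hi=-0.1071 |R|=0.8985
  mid=-1.63276 |R|=0.02527 →hi
  mid=-2.39561 |R|=0.81751 →hi
  mid=-2.77703 |R|=1.49045 →lo
  mid=-2.58632 |R|=1.12513 →lo
  mid=-2.49096 |R|=0.96454 →hi
  mid=-2.53864 |R|=1.04309 →lo
  mid=-2.51480 |R|=1.00339 →lo
  ...
  [-2.51275,-2.51257] ⇒ x*=-2.5127
So |R|<1 on (-2.5127, 0).

z* = -2.5127.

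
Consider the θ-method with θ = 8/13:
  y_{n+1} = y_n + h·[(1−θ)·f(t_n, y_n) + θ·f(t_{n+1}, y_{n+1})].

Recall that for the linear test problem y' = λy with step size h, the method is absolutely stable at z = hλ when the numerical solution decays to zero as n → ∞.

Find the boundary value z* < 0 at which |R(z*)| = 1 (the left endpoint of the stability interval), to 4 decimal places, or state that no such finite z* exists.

interval (−∞, 0).

On y'=λy, z=hλ:
  y_{n+1} = y_n + z·[5/13·y_n + 8/13·y_{n+1}] ⇒ (1 − 8/13z)y_{n+1} = (1 + 5/13z)y_n
  Hence R(z) = (1 + 5/13z)/(1 − 8/13z).

Find x<0 with |R(x)|<1.
x=-1.06: |R|=0.3585
x=-2: |R|=0.1034
x=-10: |R|=0.3978
x=-100: |R|=0.5990
θ=8/13≥1/2 ⇒ |1+5/13x|<|1−8/13x| ∀x<0 ⇒ unbounded interval.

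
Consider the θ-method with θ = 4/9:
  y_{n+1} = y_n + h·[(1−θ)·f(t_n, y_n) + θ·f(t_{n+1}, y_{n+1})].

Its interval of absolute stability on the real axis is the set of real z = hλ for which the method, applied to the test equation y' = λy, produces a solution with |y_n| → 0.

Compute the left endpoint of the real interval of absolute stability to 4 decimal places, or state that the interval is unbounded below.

Test eqn y'=λy, z=hλ:
  y_{n+1} = y_n + z·[5/9·y_n + 4/9·y_{n+1}] ⇒ (1 − 4/9z)y_{n+1} = (1 + 5/9z)y_n
  Hence R(z) = (1 + 5/9z)/(1 − 4/9z).

Boundary: |R(x)|=1, x<0.
x=-1: |R|=0.3077
R=−1: 1+5/9x = −1+4/9x ⇒ -1/9x=2 ⇒ x=2/(-1/9)=-18.0000
Confirm numerically:
  x=-16.785: |R|=0.98404 <1
  x=-14.682: |R|=0.95101 <1
  x=-10.050: |R|=0.83841 <1
  x=-8.470: |R|=0.77775 <1
  x=-18.437: |R|=1.00528 >1
  x=-18.395: |R|=1.00478 >1
  x=-18.131: |R|=1.00161 >1
Stable set (-18.0000, 0).

left endpoint -18.0000.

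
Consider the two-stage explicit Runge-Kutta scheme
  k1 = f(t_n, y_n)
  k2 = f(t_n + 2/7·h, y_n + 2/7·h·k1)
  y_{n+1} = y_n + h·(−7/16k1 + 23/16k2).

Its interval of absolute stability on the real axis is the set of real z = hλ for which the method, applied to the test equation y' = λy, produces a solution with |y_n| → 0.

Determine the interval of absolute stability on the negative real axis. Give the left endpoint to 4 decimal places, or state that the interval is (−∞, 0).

Test eqn y'=λy, z=hλ:
  k1=λy_n ⇒ h·k1=z·y_n;  k2=λ(1+2/7z)y_n ⇒ h·k2=z(1+2/7z)y_n
  y_{n+1}/y_n = 1 − 7/16z + 23/16z(1+2/7z) = 1 + z + 23/56z²
  Hence R(z) = 1 + z + 23/56z².

Boundary: |R(x)|=1, x<0.
x=-0.57: |R|=0.5634
R=1: x+23/56x²=0 ⇒ x=−56/23=-2.4348; min R=1−1/(4·23/56)=0.3913>−1
Confirm numerically:
  x=-2.307: |R|=0.87892 <1
  x=-2.203: |R|=0.79028 <1
  x=-1.790: |R|=0.52597 <1
  x=-2.994: |R|=1.68766 >1
  x=-2.676: |R|=1.26512 >1
So |R|<1 on (-2.4348, 0).

(-2.4348, 0).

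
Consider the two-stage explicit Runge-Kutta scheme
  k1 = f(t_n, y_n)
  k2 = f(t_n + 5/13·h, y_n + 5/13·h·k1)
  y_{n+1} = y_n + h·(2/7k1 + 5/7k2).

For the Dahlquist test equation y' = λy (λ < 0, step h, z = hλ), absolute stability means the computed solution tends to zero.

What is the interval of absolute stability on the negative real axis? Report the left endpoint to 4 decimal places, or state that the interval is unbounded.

(-3.6400, 0).

With y'=λy (z=hλ):
  k1=λy_n ⇒ h·k1=z·y_n;  k2=λ(1+5/13z)y_n ⇒ h·k2=z(1+5/13z)y_n
  y_{n+1}/y_n = 1 + 2/7z + 5/7z(1+5/13z) = 1 + z + 25/91z²
  ⇒ R(z) = 1 + z + 25/91z².

Need |R(x)|<1, x<0.
x=-0.53: |R|=0.5472
R=1: x+25/91x²=0 ⇒ x=−91/25=-3.6400; min R=1−1/(4·25/91)=0.0900>−1
Confirm numerically:
  x=-3.015: |R|=0.48231 <1
  x=-2.754: |R|=0.32966 <1
  x=-1.640: |R|=0.09890 <1
  x=-1.485: |R|=0.12083 <1
  x=-4.012: |R|=1.41002 >1
  x=-3.975: |R|=1.36583 >1
  x=-3.885: |R|=1.26149 >1
Interval (-3.6400, 0).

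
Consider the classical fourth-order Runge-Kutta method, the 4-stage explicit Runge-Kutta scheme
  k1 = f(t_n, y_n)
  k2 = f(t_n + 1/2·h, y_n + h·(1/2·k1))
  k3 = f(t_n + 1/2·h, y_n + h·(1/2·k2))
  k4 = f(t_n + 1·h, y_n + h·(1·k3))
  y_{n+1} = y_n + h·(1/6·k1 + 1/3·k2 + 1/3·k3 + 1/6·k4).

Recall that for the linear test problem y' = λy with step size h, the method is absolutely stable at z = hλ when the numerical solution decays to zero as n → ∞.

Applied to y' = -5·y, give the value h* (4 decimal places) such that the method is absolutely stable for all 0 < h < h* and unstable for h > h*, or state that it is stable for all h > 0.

(-2.7853,0); λ=-5 ⇒ h* = 0.5571.

Set f=λy, z=hλ:
  order 4, 4-stage ⇒ R(z)=1+z+z^2/2+z^3/6+z^4/24
  (e.g. R(-1.04)=0.36207, |R|=0.36207)

Boundary: |R(x)|=1, x<0.
x=-1.04: |R|=0.3621
|R(-2.59)|=0.7433 |R(-2.21)|=0.4270 |R(-2.1)|=0.3718
Bisect:
  x_lo=-3.4050 |R|=2.4135  x_hi=-0.1971 |R|=0.8211
  mid=-1.80108 |R|=0.28557 →hi
  mid=-2.60307 |R|=0.75827 →hi
  mid=-3.00406 |R|=1.38314 →lo
  mid=-2.80356 |R|=1.02789 →lo
  mid=-2.70331 |R|=0.88327 →hi
  mid=-2.75344 |R|=0.95303 →hi
  mid=-2.77850 |R|=0.98981 →hi
  mid=-2.79103 |R|=1.00869 →lo
  ...
  [-2.78535,-2.78516] ⇒ x*=-2.7853
Stable set (-2.7853, 0).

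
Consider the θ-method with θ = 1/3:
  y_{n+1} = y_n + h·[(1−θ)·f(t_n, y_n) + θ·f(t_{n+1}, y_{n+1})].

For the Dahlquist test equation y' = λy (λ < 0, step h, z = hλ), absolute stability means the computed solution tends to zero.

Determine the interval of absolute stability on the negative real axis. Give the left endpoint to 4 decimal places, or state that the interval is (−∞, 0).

With y'=λy (z=hλ):
  y_{n+1} = y_n + z·[2/3·y_n + 1/3·y_{n+1}] ⇒ (1 − 1/3z)y_{n+1} = (1 + 2/3z)y_n
  R(z) = (1 + 2/3z)/(1 − 1/3z).

Boundary: |R(x)|=1, x<0.
x=-1.61: |R|=0.0477
R=−1: 1+2/3x = −1+1/3x ⇒ -1/3x=2 ⇒ x=2/(-1/3)=-6.0000
Confirm numerically:
  x=-5.127: |R|=0.89258 <1
  x=-4.734: |R|=0.83631 <1
  x=-4.461: |R|=0.79373 <1
  x=-6.555: |R|=1.05808 >1
  x=-6.356: |R|=1.03805 >1
  x=-6.224: |R|=1.02428 >1
Interval (-6.0000, 0).

(-6.0000, 0).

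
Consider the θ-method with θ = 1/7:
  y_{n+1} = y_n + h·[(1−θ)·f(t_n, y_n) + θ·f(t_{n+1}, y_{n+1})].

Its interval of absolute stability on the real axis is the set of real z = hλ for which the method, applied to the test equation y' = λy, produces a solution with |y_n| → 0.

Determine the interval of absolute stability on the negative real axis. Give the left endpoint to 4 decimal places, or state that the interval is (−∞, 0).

(-2.8000, 0).

Set f=λy, z=hλ:
  y_{n+1} = y_n + z·[6/7·y_n + 1/7·y_{n+1}] ⇒ (1 − 1/7z)y_{n+1} = (1 + 6/7z)y_n
  ⇒ R(z) = (1 + 6/7z)/(1 − 1/7z).

Find x<0 with |R(x)|<1.
x=-1.03: |R|=0.1021
R=−1: 1+6/7x = −1+1/7x ⇒ -5/7x=2 ⇒ x=2/(-5/7)=-2.8000
Confirm numerically:
  x=-2.493: |R|=0.83830 <1
  x=-2.083: |R|=0.60531 <1
  x=-1.136: |R|=0.02262 <1
  x=-3.317: |R|=1.25056 >1
  x=-3.254: |R|=1.22138 >1
  x=-3.088: |R|=1.14274 >1
Stable set (-2.8000, 0).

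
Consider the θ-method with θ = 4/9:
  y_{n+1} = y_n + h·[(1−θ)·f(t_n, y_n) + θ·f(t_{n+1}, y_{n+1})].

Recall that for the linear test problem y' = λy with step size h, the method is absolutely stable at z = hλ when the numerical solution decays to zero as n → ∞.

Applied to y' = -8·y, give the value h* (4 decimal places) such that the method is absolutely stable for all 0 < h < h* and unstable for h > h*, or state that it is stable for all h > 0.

With y'=λy (z=hλ):
  y_{n+1} = y_n + z·[5/9·y_n + 4/9·y_{n+1}] ⇒ (1 − 4/9z)y_{n+1} = (1 + 5/9z)y_n
  Hence R(z) = (1 + 5/9z)/(1 − 4/9z).

Solve |R(x)|<1 on ℝ⁻.
x=-0.83: |R|=0.3937
R=−1: 1+5/9x = −1+4/9x ⇒ -1/9x=2 ⇒ x=2/(-1/9)=-18.0000
Confirm numerically:
  x=-11.692: |R|=0.88689 <1
  x=-8.716: |R|=0.78835 <1
  x=-8.603: |R|=0.78354 <1
  x=-18.479: |R|=1.00578 >1
  x=-18.286: |R|=1.00348 >1
  x=-18.279: |R|=1.00340 >1
Interval (-18.0000, 0).

(-18.0000,0); λ=-8 ⇒ h* = (18)/8 = 2.2500.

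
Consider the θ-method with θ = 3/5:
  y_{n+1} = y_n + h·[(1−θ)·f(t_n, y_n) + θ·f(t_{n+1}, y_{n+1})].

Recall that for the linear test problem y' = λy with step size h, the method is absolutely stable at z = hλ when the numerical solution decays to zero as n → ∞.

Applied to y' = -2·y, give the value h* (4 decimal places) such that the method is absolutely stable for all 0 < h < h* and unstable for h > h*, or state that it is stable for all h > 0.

interval (−∞, 0). Any h>0 works for λ=-2.

On y'=λy, z=hλ:
  y_{n+1} = y_n + z·[2/5·y_n + 3/5·y_{n+1}] ⇒ (1 − 3/5z)y_{n+1} = (1 + 2/5z)y_n
  so R(z) = (1 + 2/5z)/(1 − 3/5z).

Find x<0 with |R(x)|<1.
x=-0.32: |R|=0.7315
x=-2: |R|=0.0909
x=-10: |R|=0.4286
x=-100: |R|=0.6393
θ=3/5≥1/2 ⇒ |1+2/5x|<|1−3/5x| ∀x<0 ⇒ unbounded interval.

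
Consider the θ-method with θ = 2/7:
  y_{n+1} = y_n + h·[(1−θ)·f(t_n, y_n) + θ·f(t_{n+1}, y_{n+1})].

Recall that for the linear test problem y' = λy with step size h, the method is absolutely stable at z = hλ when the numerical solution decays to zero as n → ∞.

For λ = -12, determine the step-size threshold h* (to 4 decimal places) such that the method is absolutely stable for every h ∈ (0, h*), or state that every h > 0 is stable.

(-4.6667,0); λ=-12 ⇒ h* = (14/3)/12 = 0.3889.

Set f=λy, z=hλ:
  y_{n+1} = y_n + z·[5/7·y_n + 2/7·y_{n+1}] ⇒ (1 − 2/7z)y_{n+1} = (1 + 5/7z)y_n
  so R(z) = (1 + 5/7z)/(1 − 2/7z).

Need |R(x)|<1, x<0.
x=-1.78: |R|=0.1799
R=−1: 1+5/7x = −1+2/7x ⇒ -3/7x=2 ⇒ x=2/(-3/7)=-4.6667
Confirm numerically:
  x=-4.046: |R|=0.87662 <1
  x=-3.354: |R|=0.71272 <1
  x=-2.201: |R|=0.35125 <1
  x=-1.954: |R|=0.25394 <1
  x=-5.162: |R|=1.08578 >1
  x=-4.771: |R|=1.01892 >1
  x=-4.704: |R|=1.00683 >1
Interval (-4.6667, 0).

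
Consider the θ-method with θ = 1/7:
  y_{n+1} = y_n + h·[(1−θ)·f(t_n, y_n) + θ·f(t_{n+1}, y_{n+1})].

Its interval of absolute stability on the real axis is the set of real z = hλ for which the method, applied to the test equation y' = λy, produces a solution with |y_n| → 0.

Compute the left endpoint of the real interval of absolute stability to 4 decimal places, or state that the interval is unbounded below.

With y'=λy (z=hλ):
  y_{n+1} = y_n + z·[6/7·y_n + 1/7·y_{n+1}] ⇒ (1 − 1/7z)y_{n+1} = (1 + 6/7z)y_n
  ⇒ R(z) = (1 + 6/7z)/(1 − 1/7z).

Solve |R(x)|<1 on ℝ⁻.
x=-1.68: |R|=0.3548
R=−1: 1+6/7x = −1+1/7x ⇒ -5/7x=2 ⇒ x=2/(-5/7)=-2.8000
Confirm numerically:
  x=-2.046: |R|=0.58324 <1
  x=-2.023: |R|=0.56943 <1
  x=-1.935: |R|=0.51595 <1
  x=-1.790: |R|=0.42548 <1
  x=-3.300: |R|=1.24272 >1
  x=-3.079: |R|=1.13841 >1
Stable set (-2.8000, 0).

z* = -2.8000.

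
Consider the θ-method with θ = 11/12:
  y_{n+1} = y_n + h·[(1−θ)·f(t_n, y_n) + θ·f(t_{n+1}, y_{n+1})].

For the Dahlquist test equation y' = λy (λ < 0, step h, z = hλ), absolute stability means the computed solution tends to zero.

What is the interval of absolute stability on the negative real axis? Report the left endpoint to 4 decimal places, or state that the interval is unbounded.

unbounded; (−∞, 0).

With y'=λy (z=hλ):
  y_{n+1} = y_n + z·[1/12·y_n + 11/12·y_{n+1}] ⇒ (1 − 11/12z)y_{n+1} = (1 + 1/12z)y_n
  so R(z) = (1 + 1/12z)/(1 − 11/12z).

Need |R(x)|<1, x<0.
x=-0.48: |R|=0.6667
x=-2: |R|=0.2941
x=-10: |R|=0.0164
x=-100: |R|=0.0791
θ=11/12≥1/2 ⇒ |1+1/12x|<|1−11/12x| ∀x<0 ⇒ stable on all of ℝ⁻.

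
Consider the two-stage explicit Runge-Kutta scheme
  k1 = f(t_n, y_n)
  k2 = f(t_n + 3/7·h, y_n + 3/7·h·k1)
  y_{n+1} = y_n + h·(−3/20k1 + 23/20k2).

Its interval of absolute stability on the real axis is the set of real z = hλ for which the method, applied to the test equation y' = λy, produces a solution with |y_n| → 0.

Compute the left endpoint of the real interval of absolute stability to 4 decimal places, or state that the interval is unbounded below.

z* = -2.0290.

Test eqn y'=λy, z=hλ:
  k1=λy_n ⇒ h·k1=z·y_n;  k2=λ(1+3/7z)y_n ⇒ h·k2=z(1+3/7z)y_n
  y_{n+1}/y_n = 1 − 3/20z + 23/20z(1+3/7z) = 1 + z + 69/140z²
  ⇒ R(z) = 1 + z + 69/140z².

Need |R(x)|<1, x<0.
x=-0.45: |R|=0.6498
R=1: x+69/140x²=0 ⇒ x=−140/69=-2.0290; min R=1−1/(4·69/140)=0.4928>−1
Confirm numerically:
  x=-1.792: |R|=0.79069 <1
  x=-1.040: |R|=0.49307 <1
  x=-0.934: |R|=0.49595 <1
  x=-2.516: |R|=1.60391 >1
  x=-2.402: |R|=1.44159 >1
  x=-2.297: |R|=1.30342 >1
So |R|<1 on (-2.0290, 0).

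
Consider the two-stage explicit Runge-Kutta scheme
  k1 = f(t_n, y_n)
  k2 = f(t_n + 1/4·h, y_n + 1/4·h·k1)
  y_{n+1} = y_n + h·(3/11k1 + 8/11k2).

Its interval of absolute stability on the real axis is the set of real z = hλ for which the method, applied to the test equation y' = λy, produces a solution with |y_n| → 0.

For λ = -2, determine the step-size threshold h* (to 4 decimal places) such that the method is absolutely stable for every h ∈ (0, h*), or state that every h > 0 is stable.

(-5.5000,0); λ=-2 ⇒ h* = (11/2)/2 = 2.7500.

Set f=λy, z=hλ:
  k1=λy_n ⇒ h·k1=z·y_n;  k2=λ(1+1/4z)y_n ⇒ h·k2=z(1+1/4z)y_n
  y_{n+1}/y_n = 1 + 3/11z + 8/11z(1+1/4z) = 1 + z + 2/11z²
  ⇒ R(z) = 1 + z + 2/11z².

Solve |R(x)|<1 on ℝ⁻.
x=-0.95: |R|=0.2141
R=1: x+2/11x²=0 ⇒ x=−11/2=-5.5000; min R=1−1/(4·2/11)=-0.3750>−1
Confirm numerically:
  x=-5.301: |R|=0.80820 <1
  x=-3.779: |R|=0.18248 <1
  x=-3.018: |R|=0.36194 <1
  x=-6.006: |R|=1.55255 >1
  x=-5.812: |R|=1.32970 >1
  x=-5.564: |R|=1.06474 >1
Stable set (-5.5000, 0).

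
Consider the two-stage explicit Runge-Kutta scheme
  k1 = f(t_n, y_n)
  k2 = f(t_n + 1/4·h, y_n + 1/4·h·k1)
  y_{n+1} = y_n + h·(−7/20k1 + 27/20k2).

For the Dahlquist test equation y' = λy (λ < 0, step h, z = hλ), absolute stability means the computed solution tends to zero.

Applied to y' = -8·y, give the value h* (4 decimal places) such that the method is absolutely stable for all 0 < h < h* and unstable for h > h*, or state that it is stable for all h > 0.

(-2.9630,0); λ=-8 ⇒ h* = (80/27)/8 = 0.3704.

On y'=λy, z=hλ:
  k1=λy_n ⇒ h·k1=z·y_n;  k2=λ(1+1/4z)y_n ⇒ h·k2=z(1+1/4z)y_n
  y_{n+1}/y_n = 1 − 7/20z + 27/20z(1+1/4z) = 1 + z + 27/80z²
  ⇒ R(z) = 1 + z + 27/80z².

Boundary: |R(x)|=1, x<0.
x=-1.71: |R|=0.2769
R=1: x+27/80x²=0 ⇒ x=−80/27=-2.9630; min R=1−1/(4·27/80)=0.2593>−1
Confirm numerically:
  x=-2.456: |R|=0.57978 <1
  x=-1.978: |R|=0.34246 <1
  x=-1.861: |R|=0.30787 <1
  x=-3.466: |R|=1.58844 >1
  x=-3.294: |R|=1.36802 >1
  x=-3.205: |R|=1.26181 >1
Interval (-2.9630, 0).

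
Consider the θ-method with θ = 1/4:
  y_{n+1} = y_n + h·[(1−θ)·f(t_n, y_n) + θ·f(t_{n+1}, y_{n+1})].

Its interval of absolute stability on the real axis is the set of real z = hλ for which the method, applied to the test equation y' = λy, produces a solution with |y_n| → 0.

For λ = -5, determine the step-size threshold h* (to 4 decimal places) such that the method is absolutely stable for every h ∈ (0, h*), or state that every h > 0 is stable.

Set f=λy, z=hλ:
  y_{n+1} = y_n + z·[3/4·y_n + 1/4·y_{n+1}] ⇒ (1 − 1/4z)y_{n+1} = (1 + 3/4z)y_n
  so R(z) = (1 + 3/4z)/(1 − 1/4z).

Need |R(x)|<1, x<0.
x=-1.01: |R|=0.1936
R=−1: 1+3/4x = −1+1/4x ⇒ -1/2x=2 ⇒ x=2/(-1/2)=-4.0000
Confirm numerically:
  x=-2.962: |R|=0.70181 <1
  x=-2.318: |R|=0.46755 <1
  x=-2.044: |R|=0.35275 <1
  x=-4.527: |R|=1.12361 >1
  x=-4.199: |R|=1.04854 >1
So |R|<1 on (-4.0000, 0).

(-4.0000,0); λ=-5 ⇒ h* = (4)/5 = 0.8000.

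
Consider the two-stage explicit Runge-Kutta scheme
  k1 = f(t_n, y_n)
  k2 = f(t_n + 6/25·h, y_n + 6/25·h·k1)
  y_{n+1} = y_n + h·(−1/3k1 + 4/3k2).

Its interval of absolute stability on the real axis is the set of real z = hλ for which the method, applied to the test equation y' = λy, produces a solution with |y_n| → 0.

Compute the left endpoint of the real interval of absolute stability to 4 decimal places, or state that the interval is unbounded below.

left endpoint -3.1250.

On y'=λy, z=hλ:
  k1=λy_n ⇒ h·k1=z·y_n;  k2=λ(1+6/25z)y_n ⇒ h·k2=z(1+6/25z)y_n
  y_{n+1}/y_n = 1 − 1/3z + 4/3z(1+6/25z) = 1 + z + 8/25z²
  Hence R(z) = 1 + z + 8/25z².

Find x<0 with |R(x)|<1.
x=-1.26: |R|=0.2480
R=1: x+8/25x²=0 ⇒ x=−25/8=-3.1250; min R=1−1/(4·8/25)=0.2188>−1
Confirm numerically:
  x=-2.834: |R|=0.73610 <1
  x=-2.380: |R|=0.43261 <1
  x=-1.757: |R|=0.23086 <1
  x=-1.632: |R|=0.22030 <1
  x=-3.710: |R|=1.69451 >1
  x=-3.522: |R|=1.44743 >1
  x=-3.182: |R|=1.05804 >1
So |R|<1 on (-3.1250, 0).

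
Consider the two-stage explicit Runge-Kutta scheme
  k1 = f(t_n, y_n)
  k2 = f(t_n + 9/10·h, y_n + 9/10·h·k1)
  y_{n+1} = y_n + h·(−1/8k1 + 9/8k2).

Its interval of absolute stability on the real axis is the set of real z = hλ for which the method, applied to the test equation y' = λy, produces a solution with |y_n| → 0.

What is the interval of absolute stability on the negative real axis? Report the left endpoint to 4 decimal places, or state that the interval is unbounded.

z∈(-0.9877,0).

On y'=λy, z=hλ:
  k1=λy_n ⇒ h·k1=z·y_n;  k2=λ(1+9/10z)y_n ⇒ h·k2=z(1+9/10z)y_n
  y_{n+1}/y_n = 1 − 1/8z + 9/8z(1+9/10z) = 1 + z + 81/80z²
  Hence R(z) = 1 + z + 81/80z².

Solve |R(x)|<1 on ℝ⁻.
x=-1.53: |R|=1.8402
R=1: x+81/80x²=0 ⇒ x=−80/81=-0.9877; min R=1−1/(4·81/80)=0.7531>−1
Confirm numerically:
  x=-0.962: |R|=0.97501 <1
  x=-0.560: |R|=0.75752 <1
  x=-0.526: |R|=0.75413 <1
  x=-0.445: |R|=0.75550 <1
  x=-1.393: |R|=1.57170 >1
  x=-1.233: |R|=1.30629 >1
Stable set (-0.9877, 0).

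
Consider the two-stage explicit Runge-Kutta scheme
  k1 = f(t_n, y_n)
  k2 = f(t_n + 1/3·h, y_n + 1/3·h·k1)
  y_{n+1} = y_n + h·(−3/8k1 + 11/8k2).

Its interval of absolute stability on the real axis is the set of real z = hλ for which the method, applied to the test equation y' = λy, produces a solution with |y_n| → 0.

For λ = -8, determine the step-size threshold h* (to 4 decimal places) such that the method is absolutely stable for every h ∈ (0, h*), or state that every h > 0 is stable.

Test eqn y'=λy, z=hλ:
  k1=λy_n ⇒ h·k1=z·y_n;  k2=λ(1+1/3z)y_n ⇒ h·k2=z(1+1/3z)y_n
  y_{n+1}/y_n = 1 − 3/8z + 11/8z(1+1/3z) = 1 + z + 11/24z²
  R(z) = 1 + z + 11/24z².

Boundary: |R(x)|=1, x<0.
x=-1.37: |R|=0.4902
R=1: x+11/24x²=0 ⇒ x=−24/11=-2.1818; min R=1−1/(4·11/24)=0.4545>−1
Confirm numerically:
  x=-1.993: |R|=0.82752 <1
  x=-1.768: |R|=0.66467 <1
  x=-1.382: |R|=0.49338 <1
  x=-1.274: |R|=0.46991 <1
  x=-2.545: |R|=1.42364 >1
  x=-2.517: |R|=1.38667 >1
  x=-2.455: |R|=1.30739 >1
Interval (-2.1818, 0).

(-2.1818,0); λ=-8 ⇒ h* = (24/11)/8 = 0.2727.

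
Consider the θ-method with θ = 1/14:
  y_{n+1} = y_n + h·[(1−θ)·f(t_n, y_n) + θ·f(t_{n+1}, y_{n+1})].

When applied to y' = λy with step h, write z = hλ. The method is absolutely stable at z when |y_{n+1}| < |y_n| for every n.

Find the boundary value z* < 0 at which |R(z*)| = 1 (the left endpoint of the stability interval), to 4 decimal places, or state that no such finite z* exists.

On y'=λy, z=hλ:
  y_{n+1} = y_n + z·[13/14·y_n + 1/14·y_{n+1}] ⇒ (1 − 1/14z)y_{n+1} = (1 + 13/14z)y_n
  Hence R(z) = (1 + 13/14z)/(1 − 1/14z).

Boundary: |R(x)|=1, x<0.
x=-0.96: |R|=0.1016
R=−1: 1+13/14x = −1+1/14x ⇒ -6/7x=2 ⇒ x=2/(-6/7)=-2.3333
Confirm numerically:
  x=-2.290: |R|=0.96808 <1
  x=-1.880: |R|=0.65743 <1
  x=-1.247: |R|=0.14501 <1
  x=-2.798: |R|=1.33194 >1
  x=-2.671: |R|=1.24306 >1
So |R|<1 on (-2.3333, 0).

z* = -2.3333.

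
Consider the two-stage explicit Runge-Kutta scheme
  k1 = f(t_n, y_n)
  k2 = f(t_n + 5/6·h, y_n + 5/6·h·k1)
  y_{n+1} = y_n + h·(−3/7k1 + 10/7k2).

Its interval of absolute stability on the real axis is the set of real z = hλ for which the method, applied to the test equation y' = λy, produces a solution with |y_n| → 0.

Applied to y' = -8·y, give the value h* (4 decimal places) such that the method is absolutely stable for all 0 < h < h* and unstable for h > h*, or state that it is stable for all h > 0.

On y'=λy, z=hλ:
  k1=λy_n ⇒ h·k1=z·y_n;  k2=λ(1+5/6z)y_n ⇒ h·k2=z(1+5/6z)y_n
  y_{n+1}/y_n = 1 − 3/7z + 10/7z(1+5/6z) = 1 + z + 25/21z²
  so R(z) = 1 + z + 25/21z².

Solve |R(x)|<1 on ℝ⁻.
x=-1.19: |R|=1.4958
R=1: x+25/21x²=0 ⇒ x=−21/25=-0.8400; min R=1−1/(4·25/21)=0.7900>−1
Confirm numerically:
  x=-0.755: |R|=0.92360 <1
  x=-0.521: |R|=0.80214 <1
  x=-0.390: |R|=0.79107 <1
  x=-1.214: |R|=1.54052 >1
  x=-1.013: |R|=1.20863 >1
  x=-0.940: |R|=1.11190 >1
Stable set (-0.8400, 0).

(-0.8400,0); λ=-8 ⇒ h* = (21/25)/8 = 0.1050.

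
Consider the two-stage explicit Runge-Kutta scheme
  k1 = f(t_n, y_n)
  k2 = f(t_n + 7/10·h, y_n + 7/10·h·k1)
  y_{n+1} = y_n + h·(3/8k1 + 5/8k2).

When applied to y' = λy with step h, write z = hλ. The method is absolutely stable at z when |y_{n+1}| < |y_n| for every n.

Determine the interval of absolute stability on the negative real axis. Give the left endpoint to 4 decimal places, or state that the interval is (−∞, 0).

With y'=λy (z=hλ):
  k1=λy_n ⇒ h·k1=z·y_n;  k2=λ(1+7/10z)y_n ⇒ h·k2=z(1+7/10z)y_n
  y_{n+1}/y_n = 1 + 3/8z + 5/8z(1+7/10z) = 1 + z + 7/16z²
  so R(z) = 1 + z + 7/16z².

Solve |R(x)|<1 on ℝ⁻.
x=-0.88: |R|=0.4588
R=1: x+7/16x²=0 ⇒ x=−16/7=-2.2857; min R=1−1/(4·7/16)=0.4286>−1
Confirm numerically:
  x=-2.225: |R|=0.94090 <1
  x=-1.421: |R|=0.46242 <1
  x=-1.213: |R|=0.43072 <1
  x=-1.131: |R|=0.42863 <1
  x=-2.874: |R|=1.73970 >1
  x=-2.612: |R|=1.37286 >1
  x=-2.391: |R|=1.11014 >1
So |R|<1 on (-2.2857, 0).

(-2.2857, 0).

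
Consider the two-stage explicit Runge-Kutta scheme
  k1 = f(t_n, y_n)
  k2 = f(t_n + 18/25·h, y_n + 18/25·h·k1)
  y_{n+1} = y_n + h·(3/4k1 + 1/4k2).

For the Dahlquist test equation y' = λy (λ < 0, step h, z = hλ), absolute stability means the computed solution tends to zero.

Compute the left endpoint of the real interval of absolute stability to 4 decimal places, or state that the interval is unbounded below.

left endpoint -5.5556.

On y'=λy, z=hλ:
  k1=λy_n ⇒ h·k1=z·y_n;  k2=λ(1+18/25z)y_n ⇒ h·k2=z(1+18/25z)y_n
  y_{n+1}/y_n = 1 + 3/4z + 1/4z(1+18/25z) = 1 + z + 9/50z²
  R(z) = 1 + z + 9/50z².

Solve |R(x)|<1 on ℝ⁻.
x=-1.17: |R|=0.0764
R=1: x+9/50x²=0 ⇒ x=−50/9=-5.5556; min R=1−1/(4·9/50)=-0.3889>−1
Confirm numerically:
  x=-5.412: |R|=0.86015 <1
  x=-4.126: |R|=0.06170 <1
  x=-3.483: |R|=0.29937 <1
  x=-3.397: |R|=0.31987 <1
  x=-6.143: |R|=1.64956 >1
  x=-5.917: |R|=1.38496 >1
  x=-5.815: |R|=1.27156 >1
Stable set (-5.5556, 0).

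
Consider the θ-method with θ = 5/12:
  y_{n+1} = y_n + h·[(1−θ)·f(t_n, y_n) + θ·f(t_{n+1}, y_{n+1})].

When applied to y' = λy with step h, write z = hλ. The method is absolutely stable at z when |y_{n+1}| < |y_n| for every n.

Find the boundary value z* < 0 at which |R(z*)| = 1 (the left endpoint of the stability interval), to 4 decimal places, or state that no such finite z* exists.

left endpoint -12.0000.

On y'=λy, z=hλ:
  y_{n+1} = y_n + z·[7/12·y_n + 5/12·y_{n+1}] ⇒ (1 − 5/12z)y_{n+1} = (1 + 7/12z)y_n
  ⇒ R(z) = (1 + 7/12z)/(1 − 5/12z).

Boundary: |R(x)|=1, x<0.
x=-1.3: |R|=0.1568
R=−1: 1+7/12x = −1+5/12x ⇒ -1/6x=2 ⇒ x=2/(-1/6)=-12.0000
Confirm numerically:
  x=-10.189: |R|=0.94246 <1
  x=-7.215: |R|=0.80094 <1
  x=-6.688: |R|=0.76620 <1
  x=-12.422: |R|=1.01139 >1
  x=-12.124: |R|=1.00342 >1
So |R|<1 on (-12.0000, 0).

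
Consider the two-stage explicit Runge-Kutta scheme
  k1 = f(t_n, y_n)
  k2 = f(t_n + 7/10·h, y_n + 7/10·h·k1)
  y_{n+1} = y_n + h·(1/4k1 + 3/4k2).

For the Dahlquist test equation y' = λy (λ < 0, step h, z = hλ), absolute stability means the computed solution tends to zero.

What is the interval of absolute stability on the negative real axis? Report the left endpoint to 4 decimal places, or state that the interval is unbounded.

z∈(-1.9048,0).

With y'=λy (z=hλ):
  k1=λy_n ⇒ h·k1=z·y_n;  k2=λ(1+7/10z)y_n ⇒ h·k2=z(1+7/10z)y_n
  y_{n+1}/y_n = 1 + 1/4z + 3/4z(1+7/10z) = 1 + z + 21/40z²
  Hence R(z) = 1 + z + 21/40z².

Boundary: |R(x)|=1, x<0.
x=-1.77: |R|=0.8748
R=1: x+21/40x²=0 ⇒ x=−40/21=-1.9048; min R=1−1/(4·21/40)=0.5238>−1
Confirm numerically:
  x=-1.621: |R|=0.75851 <1
  x=-1.532: |R|=0.70019 <1
  x=-1.093: |R|=0.53419 <1
  x=-0.970: |R|=0.52397 <1
  x=-2.425: |R|=1.66233 >1
  x=-2.308: |R|=1.48860 >1
So |R|<1 on (-1.9048, 0).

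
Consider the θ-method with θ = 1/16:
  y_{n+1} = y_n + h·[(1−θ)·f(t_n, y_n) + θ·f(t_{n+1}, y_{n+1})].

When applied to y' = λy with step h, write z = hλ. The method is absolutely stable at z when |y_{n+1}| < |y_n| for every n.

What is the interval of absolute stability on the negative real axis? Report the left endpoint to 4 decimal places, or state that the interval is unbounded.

With y'=λy (z=hλ):
  y_{n+1} = y_n + z·[15/16·y_n + 1/16·y_{n+1}] ⇒ (1 − 1/16z)y_{n+1} = (1 + 15/16z)y_n
  ⇒ R(z) = (1 + 15/16z)/(1 − 1/16z).

Solve |R(x)|<1 on ℝ⁻.
x=-0.89: |R|=0.1569
R=−1: 1+15/16x = −1+1/16x ⇒ -7/8x=2 ⇒ x=2/(-7/8)=-2.2857
Confirm numerically:
  x=-1.942: |R|=0.73180 <1
  x=-1.754: |R|=0.58071 <1
  x=-1.181: |R|=0.09982 <1
  x=-0.979: |R|=0.07745 <1
  x=-2.608: |R|=1.24248 >1
  x=-2.344: |R|=1.04448 >1
  x=-2.307: |R|=1.01628 >1
Stable set (-2.2857, 0).

(-2.2857, 0).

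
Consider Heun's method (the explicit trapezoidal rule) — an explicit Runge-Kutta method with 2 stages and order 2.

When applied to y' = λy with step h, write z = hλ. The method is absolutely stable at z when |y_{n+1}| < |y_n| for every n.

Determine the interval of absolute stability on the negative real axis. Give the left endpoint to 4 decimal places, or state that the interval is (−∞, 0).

With y'=λy (z=hλ):
  order 2, 2-stage ⇒ R(z)=1+z+z^2/2
  (e.g. R(-1.09)=0.50405, |R|=0.50405)

Boundary: |R(x)|=1, x<0.
x=-1.09: |R|=0.5040
|R(-2.37)|=1.4385 |R(-1.64)|=0.7048 |R(-0.74)|=0.5338
Bisect:
  x_lo=-2.3157 |R|=1.3656  x_hi=-0.3896 |R|=0.6863
  mid=-1.35266 |R|=0.56219 →hi
  mid=-1.83419 |R|=0.84794 →hi
  mid=-2.07496 |R|=1.07777 →lo
  mid=-1.95458 |R|=0.95561 →hi
  mid=-2.01477 |R|=1.01488 →lo
  mid=-1.98467 |R|=0.98479 →hi
  mid=-1.99972 |R|=0.99972 →hi
  mid=-2.00724 |R|=1.00727 →lo
  mid=-2.00348 |R|=1.00349 →lo
  ...
  [-2.00007,-1.99996] ⇒ x*=-2.0000
Stable set (-2.0000, 0).

(-2.0000, 0).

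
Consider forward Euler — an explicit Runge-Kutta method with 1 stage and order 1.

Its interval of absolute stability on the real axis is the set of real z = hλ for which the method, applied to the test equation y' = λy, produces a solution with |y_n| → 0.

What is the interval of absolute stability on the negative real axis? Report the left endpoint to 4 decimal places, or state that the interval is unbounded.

Test eqn y'=λy, z=hλ:
  order 1, 1-stage ⇒ R(z)=1+z
  (e.g. R(-1.6)=-0.60000, |R|=0.60000)

Boundary: |R(x)|=1, x<0.
x=-1.6: |R|=0.6000
|R(-1.82)|=0.8200 |R(-1.45)|=0.4500 |R(-1.29)|=0.2900
Bisect:
  x_lo=-2.8422 |R|=1.8422  x_hi=-0.3782 |R|=0.6218
  mid=-1.61021 |R|=0.61021 →hi
  mid=-2.22622 |R|=1.22622 →lo
  mid=-1.91822 |R|=0.91822 →hi
  mid=-2.07222 |R|=1.07222 →lo
  mid=-1.99522 |R|=0.99522 →hi
  mid=-2.03372 |R|=1.03372 →lo
  mid=-2.01447 |R|=1.01447 →lo
  mid=-2.00484 |R|=1.00484 →lo
  mid=-2.00003 |R|=1.00003 →lo
  mid=-1.99762 |R|=0.99762 →hi
  ...
  [-2.00003,-1.99988] ⇒ x*=-2.0000
So |R|<1 on (-2.0000, 0).

z∈(-2.0000,0).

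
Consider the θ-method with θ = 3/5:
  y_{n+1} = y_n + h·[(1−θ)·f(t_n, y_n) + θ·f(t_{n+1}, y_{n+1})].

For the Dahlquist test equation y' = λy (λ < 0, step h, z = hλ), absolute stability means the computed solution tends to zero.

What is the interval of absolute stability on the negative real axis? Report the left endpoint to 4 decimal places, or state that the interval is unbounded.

interval (−∞, 0).

With y'=λy (z=hλ):
  y_{n+1} = y_n + z·[2/5·y_n + 3/5·y_{n+1}] ⇒ (1 − 3/5z)y_{n+1} = (1 + 2/5z)y_n
  ⇒ R(z) = (1 + 2/5z)/(1 − 3/5z).

Solve |R(x)|<1 on ℝ⁻.
x=-1.22: |R|=0.2956
x=-2: |R|=0.0909
x=-10: |R|=0.4286
x=-100: |R|=0.6393
θ=3/5≥1/2 ⇒ |1+2/5x|<|1−3/5x| ∀x<0 ⇒ interval (−∞,0).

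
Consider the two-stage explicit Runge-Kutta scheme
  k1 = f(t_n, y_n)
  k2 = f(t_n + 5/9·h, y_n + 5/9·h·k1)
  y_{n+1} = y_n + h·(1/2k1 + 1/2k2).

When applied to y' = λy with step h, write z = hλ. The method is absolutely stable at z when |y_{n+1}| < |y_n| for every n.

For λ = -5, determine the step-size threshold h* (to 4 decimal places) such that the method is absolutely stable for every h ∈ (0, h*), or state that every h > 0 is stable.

Test eqn y'=λy, z=hλ:
  k1=λy_n ⇒ h·k1=z·y_n;  k2=λ(1+5/9z)y_n ⇒ h·k2=z(1+5/9z)y_n
  y_{n+1}/y_n = 1 + 1/2z + 1/2z(1+5/9z) = 1 + z + 5/18z²
  so R(z) = 1 + z + 5/18z².

Find x<0 with |R(x)|<1.
x=-1.45: |R|=0.1340
R=1: x+5/18x²=0 ⇒ x=−18/5=-3.6000; min R=1−1/(4·5/18)=0.1000>−1
Confirm numerically:
  x=-3.517: |R|=0.91891 <1
  x=-3.354: |R|=0.77081 <1
  x=-1.661: |R|=0.10537 <1
  x=-3.649: |R|=1.04967 >1
  x=-3.638: |R|=1.03840 >1
Interval (-3.6000, 0).

(-3.6000,0); λ=-5 ⇒ h* = (18/5)/5 = 0.7200.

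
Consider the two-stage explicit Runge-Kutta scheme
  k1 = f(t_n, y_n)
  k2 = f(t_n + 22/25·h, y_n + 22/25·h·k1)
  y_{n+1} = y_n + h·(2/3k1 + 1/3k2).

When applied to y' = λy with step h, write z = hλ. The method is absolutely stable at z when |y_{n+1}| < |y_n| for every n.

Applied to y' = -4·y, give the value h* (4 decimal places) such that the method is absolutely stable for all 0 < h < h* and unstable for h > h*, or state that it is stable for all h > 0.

(-3.4091,0); λ=-4 ⇒ h* = (75/22)/4 = 0.8523.

Test eqn y'=λy, z=hλ:
  k1=λy_n ⇒ h·k1=z·y_n;  k2=λ(1+22/25z)y_n ⇒ h·k2=z(1+22/25z)y_n
  y_{n+1}/y_n = 1 + 2/3z + 1/3z(1+22/25z) = 1 + z + 22/75z²
  so R(z) = 1 + z + 22/75z².

Need |R(x)|<1, x<0.
x=-1.72: |R|=0.1478
R=1: x+22/75x²=0 ⇒ x=−75/22=-3.4091; min R=1−1/(4·22/75)=0.1477>−1
Confirm numerically:
  x=-3.145: |R|=0.75637 <1
  x=-1.523: |R|=0.15740 <1
  x=-1.502: |R|=0.15976 <1
  x=-1.400: |R|=0.17493 <1
  x=-3.913: |R|=1.57839 >1
  x=-3.462: |R|=1.05373 >1
So |R|<1 on (-3.4091, 0).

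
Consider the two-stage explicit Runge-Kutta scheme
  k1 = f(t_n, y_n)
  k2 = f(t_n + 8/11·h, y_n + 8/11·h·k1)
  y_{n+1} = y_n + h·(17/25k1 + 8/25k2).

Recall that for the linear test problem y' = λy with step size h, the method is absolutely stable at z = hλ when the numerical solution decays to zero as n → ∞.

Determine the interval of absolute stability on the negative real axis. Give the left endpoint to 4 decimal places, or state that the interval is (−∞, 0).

Test eqn y'=λy, z=hλ:
  k1=λy_n ⇒ h·k1=z·y_n;  k2=λ(1+8/11z)y_n ⇒ h·k2=z(1+8/11z)y_n
  y_{n+1}/y_n = 1 + 17/25z + 8/25z(1+8/11z) = 1 + z + 64/275z²
  R(z) = 1 + z + 64/275z².

Need |R(x)|<1, x<0.
x=-1.57: |R|=0.0036
R=1: x+64/275x²=0 ⇒ x=−275/64=-4.2969; min R=1−1/(4·64/275)=-0.0742>−1
Confirm numerically:
  x=-3.551: |R|=0.38360 <1
  x=-2.527: |R|=0.04087 <1
  x=-2.144: |R|=0.07421 <1
  x=-1.729: |R|=0.03328 <1
  x=-4.580: |R|=1.30178 >1
  x=-4.506: |R|=1.21930 >1
  x=-4.486: |R|=1.19745 >1
So |R|<1 on (-4.2969, 0).

(-4.2969, 0).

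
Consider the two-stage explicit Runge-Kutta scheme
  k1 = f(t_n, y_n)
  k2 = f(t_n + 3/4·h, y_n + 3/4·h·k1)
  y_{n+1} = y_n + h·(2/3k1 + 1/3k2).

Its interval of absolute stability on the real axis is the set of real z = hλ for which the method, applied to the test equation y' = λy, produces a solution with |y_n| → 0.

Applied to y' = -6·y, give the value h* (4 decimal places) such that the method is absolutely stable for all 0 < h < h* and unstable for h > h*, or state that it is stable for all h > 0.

On y'=λy, z=hλ:
  k1=λy_n ⇒ h·k1=z·y_n;  k2=λ(1+3/4z)y_n ⇒ h·k2=z(1+3/4z)y_n
  y_{n+1}/y_n = 1 + 2/3z + 1/3z(1+3/4z) = 1 + z + 1/4z²
  so R(z) = 1 + z + 1/4z².

Need |R(x)|<1, x<0.
x=-0.71: |R|=0.4160
R=1: x+1/4x²=0 ⇒ x=−4=-4.0000; min R=1−1/(4·1/4)=0.0000>−1
Confirm numerically:
  x=-3.754: |R|=0.76913 <1
  x=-3.659: |R|=0.68807 <1
  x=-2.053: |R|=0.00070 <1
  x=-4.568: |R|=1.64866 >1
  x=-4.067: |R|=1.06812 >1
Stable set (-4.0000, 0).

(-4.0000,0); λ=-6 ⇒ h* = (4)/6 = 0.6667.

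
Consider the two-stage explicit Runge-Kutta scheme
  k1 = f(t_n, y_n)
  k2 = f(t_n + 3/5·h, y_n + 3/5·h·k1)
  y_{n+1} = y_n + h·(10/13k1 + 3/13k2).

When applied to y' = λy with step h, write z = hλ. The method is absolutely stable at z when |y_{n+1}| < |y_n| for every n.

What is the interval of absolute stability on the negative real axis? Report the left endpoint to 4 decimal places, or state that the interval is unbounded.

(-7.2222, 0).

Set f=λy, z=hλ:
  k1=λy_n ⇒ h·k1=z·y_n;  k2=λ(1+3/5z)y_n ⇒ h·k2=z(1+3/5z)y_n
  y_{n+1}/y_n = 1 + 10/13z + 3/13z(1+3/5z) = 1 + z + 9/65z²
  R(z) = 1 + z + 9/65z².

Need |R(x)|<1, x<0.
x=-0.54: |R|=0.5004
R=1: x+9/65x²=0 ⇒ x=−65/9=-7.2222; min R=1−1/(4·9/65)=-0.8056>−1
Confirm numerically:
  x=-5.666: |R|=0.22089 <1
  x=-5.163: |R|=0.47209 <1
  x=-4.902: |R|=0.57482 <1
  x=-7.570: |R|=1.36452 >1
  x=-7.245: |R|=1.02285 >1
Interval (-7.2222, 0).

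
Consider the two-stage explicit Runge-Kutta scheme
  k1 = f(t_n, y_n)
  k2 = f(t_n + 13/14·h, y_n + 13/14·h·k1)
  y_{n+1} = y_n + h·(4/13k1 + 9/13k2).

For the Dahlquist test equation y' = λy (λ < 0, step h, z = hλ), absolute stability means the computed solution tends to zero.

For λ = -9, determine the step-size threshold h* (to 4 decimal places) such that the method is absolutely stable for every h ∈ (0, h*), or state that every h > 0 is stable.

With y'=λy (z=hλ):
  k1=λy_n ⇒ h·k1=z·y_n;  k2=λ(1+13/14z)y_n ⇒ h·k2=z(1+13/14z)y_n
  y_{n+1}/y_n = 1 + 4/13z + 9/13z(1+13/14z) = 1 + z + 9/14z²
  Hence R(z) = 1 + z + 9/14z².

Boundary: |R(x)|=1, x<0.
x=-1.51: |R|=0.9558
R=1: x+9/14x²=0 ⇒ x=−14/9=-1.5556; min R=1−1/(4·9/14)=0.6111>−1
Confirm numerically:
  x=-0.728: |R|=0.61270 <1
  x=-0.713: |R|=0.61381 <1
  x=-0.635: |R|=0.62422 <1
  x=-2.092: |R|=1.72144 >1
  x=-1.930: |R|=1.46458 >1
  x=-1.603: |R|=1.04889 >1
So |R|<1 on (-1.5556, 0).

(-1.5556,0); λ=-9 ⇒ h* = (14/9)/9 = 0.1728.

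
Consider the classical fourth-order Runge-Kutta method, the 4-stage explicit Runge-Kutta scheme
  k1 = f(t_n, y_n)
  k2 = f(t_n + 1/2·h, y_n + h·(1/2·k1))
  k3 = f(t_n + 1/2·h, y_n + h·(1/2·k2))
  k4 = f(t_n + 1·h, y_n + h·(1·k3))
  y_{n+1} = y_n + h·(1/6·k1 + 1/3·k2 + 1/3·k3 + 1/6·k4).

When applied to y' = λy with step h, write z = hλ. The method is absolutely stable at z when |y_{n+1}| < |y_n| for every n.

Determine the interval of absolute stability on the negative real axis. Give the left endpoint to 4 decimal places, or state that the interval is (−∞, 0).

Test eqn y'=λy, z=hλ:
  order 4, 4-stage ⇒ R(z)=1+z+z^2/2+z^3/6+z^4/24
  (e.g. R(-0.95)=0.39229, |R|=0.39229)

Need |R(x)|<1, x<0.
x=-0.95: |R|=0.3923
|R(-2.8)|=1.0224 |R(-2.23)|=0.4386 |R(-1.99)|=0.3300
Bisect:
  x_lo=-3.6008 |R|=3.1054  x_hi=-0.3009 |R|=0.7402
  mid=-1.95083 |R|=0.31813 →hi
  mid=-2.77579 |R|=0.98577 →hi
  mid=-3.18828 |R|=1.79814 →lo
  mid=-2.98204 |R|=1.33947 →lo
  mid=-2.87891 |R|=1.15057 →lo
  mid=-2.82735 |R|=1.06529 →lo
  mid=-2.80157 |R|=1.02482 →lo
  mid=-2.78868 |R|=1.00512 →lo
  mid=-2.78224 |R|=0.99540 →hi
  mid=-2.78546 |R|=1.00025 →lo
  ...
  [-2.78546,-2.78526] ⇒ x*=-2.7853
Interval (-2.7853, 0).

(-2.7853, 0).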